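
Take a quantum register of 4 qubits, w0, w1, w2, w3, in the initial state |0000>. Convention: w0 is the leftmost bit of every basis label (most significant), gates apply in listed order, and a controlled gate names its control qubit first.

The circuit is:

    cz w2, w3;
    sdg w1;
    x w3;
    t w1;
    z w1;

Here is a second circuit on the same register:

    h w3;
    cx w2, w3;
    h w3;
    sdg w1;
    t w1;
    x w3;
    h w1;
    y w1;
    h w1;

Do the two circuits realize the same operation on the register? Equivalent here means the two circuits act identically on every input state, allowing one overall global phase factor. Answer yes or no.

No, they are not equivalent — no single phase factor reconciles the two unitaries.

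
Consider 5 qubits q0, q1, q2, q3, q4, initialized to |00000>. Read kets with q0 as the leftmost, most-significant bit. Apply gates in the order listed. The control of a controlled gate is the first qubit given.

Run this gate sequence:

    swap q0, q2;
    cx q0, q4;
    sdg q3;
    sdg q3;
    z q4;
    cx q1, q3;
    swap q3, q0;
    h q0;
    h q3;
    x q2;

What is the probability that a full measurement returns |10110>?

Outcome |10110> occurs with probability 1/4.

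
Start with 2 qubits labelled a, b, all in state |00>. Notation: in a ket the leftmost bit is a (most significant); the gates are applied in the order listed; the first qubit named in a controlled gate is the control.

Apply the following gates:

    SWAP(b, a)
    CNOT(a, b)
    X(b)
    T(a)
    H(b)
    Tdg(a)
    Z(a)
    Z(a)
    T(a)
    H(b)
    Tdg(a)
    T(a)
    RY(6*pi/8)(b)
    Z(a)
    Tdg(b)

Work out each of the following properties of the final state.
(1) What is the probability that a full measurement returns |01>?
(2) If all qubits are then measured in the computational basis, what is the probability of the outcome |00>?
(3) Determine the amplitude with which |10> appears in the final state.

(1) Outcome |01> occurs with probability 1/2 - sqrt(2)/4. Key observation: steps 4-11 multiply out to the identity, so the circuit reduces to the remaining gates.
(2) Outcome |00> occurs with probability sqrt(2)/4 + 1/2.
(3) |10> carries amplitude 0 in the final state.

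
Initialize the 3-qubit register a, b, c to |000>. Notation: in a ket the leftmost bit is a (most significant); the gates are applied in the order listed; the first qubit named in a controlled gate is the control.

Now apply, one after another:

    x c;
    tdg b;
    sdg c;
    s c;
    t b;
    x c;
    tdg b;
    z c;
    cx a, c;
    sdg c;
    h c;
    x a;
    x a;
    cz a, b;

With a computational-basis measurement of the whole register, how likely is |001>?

The probability of measuring |001> is 1/2. Key observation: the block from step 1 through step 6 cancels to the identity and can be dropped.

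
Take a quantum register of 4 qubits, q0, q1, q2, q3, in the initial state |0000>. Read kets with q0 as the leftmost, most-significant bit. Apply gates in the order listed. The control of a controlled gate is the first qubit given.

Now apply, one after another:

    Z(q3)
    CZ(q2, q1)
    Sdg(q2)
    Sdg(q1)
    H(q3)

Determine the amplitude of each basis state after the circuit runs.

After the circuit, the state carries amplitude sqrt(2)/2 on |0000>, sqrt(2)/2 on |0001>, and 0 on every other basis state.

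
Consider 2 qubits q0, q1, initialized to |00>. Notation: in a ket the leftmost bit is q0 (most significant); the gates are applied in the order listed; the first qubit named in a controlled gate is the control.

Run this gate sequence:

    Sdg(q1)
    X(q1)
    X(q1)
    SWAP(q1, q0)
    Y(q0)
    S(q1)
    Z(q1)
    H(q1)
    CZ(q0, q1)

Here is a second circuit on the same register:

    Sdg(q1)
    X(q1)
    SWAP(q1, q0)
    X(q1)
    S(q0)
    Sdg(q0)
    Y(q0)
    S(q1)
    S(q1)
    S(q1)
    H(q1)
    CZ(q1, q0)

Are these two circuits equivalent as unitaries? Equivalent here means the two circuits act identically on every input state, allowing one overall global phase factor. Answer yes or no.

No: there is an input state on which the two circuits produce genuinely different outputs (not merely differing by a phase).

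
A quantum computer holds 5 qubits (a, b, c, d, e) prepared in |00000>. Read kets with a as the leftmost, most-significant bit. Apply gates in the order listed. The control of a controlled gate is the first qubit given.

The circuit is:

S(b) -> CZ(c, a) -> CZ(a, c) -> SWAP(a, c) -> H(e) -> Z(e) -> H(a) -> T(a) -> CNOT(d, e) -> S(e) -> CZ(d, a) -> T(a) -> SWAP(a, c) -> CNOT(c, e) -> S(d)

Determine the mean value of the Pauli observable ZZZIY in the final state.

The expectation value of ZZZIY is -1.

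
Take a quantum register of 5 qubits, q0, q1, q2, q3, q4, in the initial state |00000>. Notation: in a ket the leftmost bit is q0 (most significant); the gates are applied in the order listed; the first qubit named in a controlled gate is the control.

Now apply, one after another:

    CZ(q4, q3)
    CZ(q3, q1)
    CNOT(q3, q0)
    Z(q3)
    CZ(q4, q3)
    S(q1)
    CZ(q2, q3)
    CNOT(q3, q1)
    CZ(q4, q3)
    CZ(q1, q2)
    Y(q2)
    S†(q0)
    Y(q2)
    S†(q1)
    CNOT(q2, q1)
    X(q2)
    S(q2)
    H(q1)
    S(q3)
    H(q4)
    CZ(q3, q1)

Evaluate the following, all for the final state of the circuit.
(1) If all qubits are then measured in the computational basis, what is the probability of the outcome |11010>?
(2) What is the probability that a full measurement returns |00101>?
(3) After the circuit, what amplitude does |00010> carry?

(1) A full measurement returns |11010> with probability 0.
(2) Outcome |00101> occurs with probability 1/4.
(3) The final state's coefficient on |00010> equals 0.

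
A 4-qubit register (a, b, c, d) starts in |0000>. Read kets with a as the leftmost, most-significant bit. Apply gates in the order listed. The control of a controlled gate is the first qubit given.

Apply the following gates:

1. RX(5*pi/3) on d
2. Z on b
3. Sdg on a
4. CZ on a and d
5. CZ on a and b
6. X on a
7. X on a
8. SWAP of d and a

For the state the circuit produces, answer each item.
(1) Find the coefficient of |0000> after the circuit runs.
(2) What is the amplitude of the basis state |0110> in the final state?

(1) |0000> carries amplitude -sqrt(3)/2 in the final state. Key observation: the block from step 6 through step 7 cancels to the identity and can be dropped.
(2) |0110> carries amplitude 0 in the final state.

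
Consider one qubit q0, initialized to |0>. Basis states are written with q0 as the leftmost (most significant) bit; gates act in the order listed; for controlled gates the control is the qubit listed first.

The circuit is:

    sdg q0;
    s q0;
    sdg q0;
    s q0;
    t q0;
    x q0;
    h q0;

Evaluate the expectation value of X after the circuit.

The observable X averages to -1.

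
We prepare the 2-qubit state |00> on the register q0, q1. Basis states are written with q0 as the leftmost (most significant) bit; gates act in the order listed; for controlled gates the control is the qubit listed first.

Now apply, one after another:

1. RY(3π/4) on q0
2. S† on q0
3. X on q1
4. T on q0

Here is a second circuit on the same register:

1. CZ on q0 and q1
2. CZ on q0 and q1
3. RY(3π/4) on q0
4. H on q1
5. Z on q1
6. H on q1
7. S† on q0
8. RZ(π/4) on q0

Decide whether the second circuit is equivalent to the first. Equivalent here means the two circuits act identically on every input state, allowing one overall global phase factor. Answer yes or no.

Yes — the two circuits implement the same unitary up to a global phase.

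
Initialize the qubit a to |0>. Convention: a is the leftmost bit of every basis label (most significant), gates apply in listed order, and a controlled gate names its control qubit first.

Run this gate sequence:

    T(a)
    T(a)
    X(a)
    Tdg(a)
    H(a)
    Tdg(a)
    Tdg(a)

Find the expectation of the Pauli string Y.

In the final state, Y has expectation 1.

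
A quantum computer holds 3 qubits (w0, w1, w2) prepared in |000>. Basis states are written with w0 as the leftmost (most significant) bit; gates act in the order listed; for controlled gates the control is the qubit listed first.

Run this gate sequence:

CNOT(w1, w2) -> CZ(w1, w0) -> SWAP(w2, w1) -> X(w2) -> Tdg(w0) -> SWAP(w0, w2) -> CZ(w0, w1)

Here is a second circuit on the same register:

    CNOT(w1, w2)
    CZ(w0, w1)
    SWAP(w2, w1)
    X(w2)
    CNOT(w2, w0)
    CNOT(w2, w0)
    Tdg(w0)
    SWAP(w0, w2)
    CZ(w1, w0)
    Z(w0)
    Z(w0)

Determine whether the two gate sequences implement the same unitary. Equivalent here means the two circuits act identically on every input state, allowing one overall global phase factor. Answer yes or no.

Yes: on every input state the two circuits agree up to one overall phase factor.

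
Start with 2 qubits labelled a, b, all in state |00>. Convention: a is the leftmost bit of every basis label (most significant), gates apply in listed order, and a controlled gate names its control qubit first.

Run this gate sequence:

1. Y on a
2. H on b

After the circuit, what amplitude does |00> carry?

The amplitude on |00> is 0.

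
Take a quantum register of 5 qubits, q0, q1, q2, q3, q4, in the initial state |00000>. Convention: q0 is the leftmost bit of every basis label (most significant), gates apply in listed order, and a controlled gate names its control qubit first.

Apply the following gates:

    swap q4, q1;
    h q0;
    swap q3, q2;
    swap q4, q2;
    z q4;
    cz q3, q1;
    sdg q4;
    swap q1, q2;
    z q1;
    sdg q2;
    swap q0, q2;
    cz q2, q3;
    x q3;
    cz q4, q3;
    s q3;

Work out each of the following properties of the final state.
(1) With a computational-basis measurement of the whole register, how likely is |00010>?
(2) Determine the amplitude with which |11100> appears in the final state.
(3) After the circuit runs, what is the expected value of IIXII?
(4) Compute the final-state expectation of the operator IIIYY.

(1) Outcome |00010> occurs with probability 1/2.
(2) The amplitude on |11100> is 0.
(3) The expectation value of IIXII is 1.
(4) The observable IIIYY averages to 0.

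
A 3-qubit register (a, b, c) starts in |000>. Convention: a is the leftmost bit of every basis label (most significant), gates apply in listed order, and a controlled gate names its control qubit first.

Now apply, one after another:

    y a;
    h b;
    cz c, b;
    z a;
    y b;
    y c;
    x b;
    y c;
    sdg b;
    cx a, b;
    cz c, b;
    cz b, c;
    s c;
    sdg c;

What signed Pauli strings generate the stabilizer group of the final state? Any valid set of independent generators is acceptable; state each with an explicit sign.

One valid set of independent stabilizer generators is -IYI, -ZII, +IIZ (any independent generating set of the same group is equally correct).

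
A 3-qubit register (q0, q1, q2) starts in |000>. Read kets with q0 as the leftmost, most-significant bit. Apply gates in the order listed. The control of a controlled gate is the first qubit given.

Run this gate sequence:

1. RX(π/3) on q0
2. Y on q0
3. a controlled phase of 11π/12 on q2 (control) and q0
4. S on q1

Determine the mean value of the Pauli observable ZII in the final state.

In the final state, ZII has expectation -1/2.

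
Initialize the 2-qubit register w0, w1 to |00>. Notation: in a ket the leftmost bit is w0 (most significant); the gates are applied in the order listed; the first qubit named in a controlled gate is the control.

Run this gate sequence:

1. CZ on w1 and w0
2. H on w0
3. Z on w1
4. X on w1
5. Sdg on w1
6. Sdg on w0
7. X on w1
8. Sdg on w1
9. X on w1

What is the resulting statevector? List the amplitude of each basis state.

After the circuit, the state carries amplitude 0 on |00>, -sqrt(2)*I/2 on |01>, 0 on |10>, -sqrt(2)/2 on |11>.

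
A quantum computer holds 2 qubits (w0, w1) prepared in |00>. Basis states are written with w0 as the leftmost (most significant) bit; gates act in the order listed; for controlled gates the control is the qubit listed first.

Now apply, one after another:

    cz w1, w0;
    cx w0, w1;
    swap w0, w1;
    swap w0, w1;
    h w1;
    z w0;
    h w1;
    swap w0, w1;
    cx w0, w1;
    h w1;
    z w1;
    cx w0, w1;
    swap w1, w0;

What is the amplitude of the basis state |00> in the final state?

The final state's coefficient on |00> equals sqrt(2)/2.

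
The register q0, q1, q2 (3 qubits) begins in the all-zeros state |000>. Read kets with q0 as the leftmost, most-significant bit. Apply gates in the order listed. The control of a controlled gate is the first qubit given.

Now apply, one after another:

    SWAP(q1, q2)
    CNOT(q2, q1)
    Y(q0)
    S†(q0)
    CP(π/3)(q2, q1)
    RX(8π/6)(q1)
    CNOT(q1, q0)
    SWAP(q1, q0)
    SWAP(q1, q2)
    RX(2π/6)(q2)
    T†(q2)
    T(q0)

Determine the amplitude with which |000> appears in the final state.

|000> carries amplitude I/4 in the final state.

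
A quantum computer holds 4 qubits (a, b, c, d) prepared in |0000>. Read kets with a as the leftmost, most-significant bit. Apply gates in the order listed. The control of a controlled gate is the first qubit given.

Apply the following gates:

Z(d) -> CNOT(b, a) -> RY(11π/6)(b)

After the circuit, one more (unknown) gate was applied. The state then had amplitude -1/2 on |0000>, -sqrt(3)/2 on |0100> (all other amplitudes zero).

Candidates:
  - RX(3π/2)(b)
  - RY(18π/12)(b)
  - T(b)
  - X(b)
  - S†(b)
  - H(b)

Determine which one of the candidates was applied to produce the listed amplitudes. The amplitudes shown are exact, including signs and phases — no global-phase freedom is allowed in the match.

The unique candidate consistent with the amplitudes is H(b).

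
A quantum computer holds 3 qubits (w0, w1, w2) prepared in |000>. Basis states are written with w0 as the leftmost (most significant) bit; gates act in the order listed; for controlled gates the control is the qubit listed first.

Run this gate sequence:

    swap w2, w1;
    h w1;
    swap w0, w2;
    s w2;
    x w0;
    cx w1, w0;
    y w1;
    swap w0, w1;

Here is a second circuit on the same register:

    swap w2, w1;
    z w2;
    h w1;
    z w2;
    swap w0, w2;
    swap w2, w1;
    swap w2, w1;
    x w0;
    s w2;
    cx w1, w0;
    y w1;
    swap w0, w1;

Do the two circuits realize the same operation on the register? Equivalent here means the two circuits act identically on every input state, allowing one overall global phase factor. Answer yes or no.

Yes, they are equivalent — the unitaries differ by at most a global phase.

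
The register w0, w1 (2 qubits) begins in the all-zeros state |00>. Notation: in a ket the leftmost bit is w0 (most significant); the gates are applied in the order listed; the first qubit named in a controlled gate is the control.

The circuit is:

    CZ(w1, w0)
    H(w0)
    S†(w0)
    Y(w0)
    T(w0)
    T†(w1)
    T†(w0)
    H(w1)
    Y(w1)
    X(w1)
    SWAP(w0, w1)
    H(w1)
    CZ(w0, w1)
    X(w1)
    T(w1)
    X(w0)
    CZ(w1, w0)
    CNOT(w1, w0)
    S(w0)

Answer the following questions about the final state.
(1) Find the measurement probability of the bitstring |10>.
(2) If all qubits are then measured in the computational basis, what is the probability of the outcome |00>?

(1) A full measurement returns |10> with probability 1/4.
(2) A full measurement returns |00> with probability 1/4.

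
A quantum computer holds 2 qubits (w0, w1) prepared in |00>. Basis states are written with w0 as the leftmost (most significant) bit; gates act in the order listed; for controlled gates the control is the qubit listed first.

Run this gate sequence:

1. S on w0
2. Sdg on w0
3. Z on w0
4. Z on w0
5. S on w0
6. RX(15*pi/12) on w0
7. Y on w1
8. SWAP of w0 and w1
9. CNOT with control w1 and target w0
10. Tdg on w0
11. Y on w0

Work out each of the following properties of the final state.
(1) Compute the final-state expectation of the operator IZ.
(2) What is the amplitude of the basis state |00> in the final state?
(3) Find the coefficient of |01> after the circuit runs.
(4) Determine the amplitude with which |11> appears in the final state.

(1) In the final state, IZ has expectation -sqrt(2)/2. Key observation: steps 2-5 multiply out to the identity, so the circuit reduces to the remaining gates.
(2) The final state's coefficient on |00> equals sqrt(2 - sqrt(2))*exp(3*I*pi/4)/2.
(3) |01> carries amplitude 0 in the final state.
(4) The amplitude on |11> is I*sqrt(sqrt(2) + 2)/2.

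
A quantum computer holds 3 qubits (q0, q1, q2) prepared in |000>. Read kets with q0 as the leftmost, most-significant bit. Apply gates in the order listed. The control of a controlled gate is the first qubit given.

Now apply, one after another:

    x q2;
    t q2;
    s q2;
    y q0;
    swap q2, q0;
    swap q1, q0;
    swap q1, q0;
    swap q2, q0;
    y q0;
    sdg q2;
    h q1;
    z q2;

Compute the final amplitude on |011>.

The amplitude on |011> is -sqrt(2)*exp(I*pi/4)/2.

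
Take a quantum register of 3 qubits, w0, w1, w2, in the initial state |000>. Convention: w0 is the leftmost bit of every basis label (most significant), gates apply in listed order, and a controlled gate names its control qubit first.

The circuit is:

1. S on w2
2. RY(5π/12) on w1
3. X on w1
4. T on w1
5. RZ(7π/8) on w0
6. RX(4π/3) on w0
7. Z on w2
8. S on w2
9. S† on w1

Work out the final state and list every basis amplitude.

The final amplitudes are sqrt(1/2 - sqrt(2)/4)*exp(-7*I*pi/16)/4 - sqrt(3)*sqrt(sqrt(2)/4 + 1/2)*exp(-7*I*pi/16)/4 on |000>, 0 on |001>, sqrt(3)*I*sqrt(1/2 - sqrt(2)/4)*exp(-3*I*pi/16)/4 + I*sqrt(sqrt(2)/4 + 1/2)*exp(-3*I*pi/16)/4 on |010>, 0 on |011>, -3*I*sqrt(sqrt(2)/4 + 1/2)*exp(-7*I*pi/16)/4 + sqrt(3)*I*sqrt(1/2 - sqrt(2)/4)*exp(-7*I*pi/16)/4 on |100>, 0 on |101>, -3*sqrt(1/2 - sqrt(2)/4)*exp(-3*I*pi/16)/4 - sqrt(3)*sqrt(sqrt(2)/4 + 1/2)*exp(-3*I*pi/16)/4 on |110>, 0 on |111>.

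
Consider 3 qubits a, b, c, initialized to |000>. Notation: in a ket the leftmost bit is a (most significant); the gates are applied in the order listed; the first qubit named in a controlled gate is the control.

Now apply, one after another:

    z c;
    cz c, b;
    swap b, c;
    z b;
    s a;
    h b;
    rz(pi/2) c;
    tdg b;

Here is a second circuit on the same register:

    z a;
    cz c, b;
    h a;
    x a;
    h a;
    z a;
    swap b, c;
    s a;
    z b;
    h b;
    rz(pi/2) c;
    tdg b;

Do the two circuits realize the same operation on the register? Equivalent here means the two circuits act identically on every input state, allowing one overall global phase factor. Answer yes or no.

No, they are not equivalent — no single phase factor reconciles the two unitaries.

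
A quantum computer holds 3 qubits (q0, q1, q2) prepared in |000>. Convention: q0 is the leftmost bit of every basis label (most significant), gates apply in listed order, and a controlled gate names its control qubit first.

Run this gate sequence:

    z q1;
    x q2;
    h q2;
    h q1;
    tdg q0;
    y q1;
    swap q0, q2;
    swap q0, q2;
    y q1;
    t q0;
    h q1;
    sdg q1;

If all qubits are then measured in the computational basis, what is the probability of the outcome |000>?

Outcome |000> occurs with probability 1/2. Key observation: steps 4-11 multiply out to the identity, so the circuit reduces to the remaining gates.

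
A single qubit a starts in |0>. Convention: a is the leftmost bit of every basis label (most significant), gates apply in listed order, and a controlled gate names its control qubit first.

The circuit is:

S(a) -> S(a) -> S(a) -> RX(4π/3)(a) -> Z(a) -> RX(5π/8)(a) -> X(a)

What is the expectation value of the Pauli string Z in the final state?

The expectation value of Z is -sqrt(2 - sqrt(2))/4 + sqrt(3*sqrt(2) + 6)/4.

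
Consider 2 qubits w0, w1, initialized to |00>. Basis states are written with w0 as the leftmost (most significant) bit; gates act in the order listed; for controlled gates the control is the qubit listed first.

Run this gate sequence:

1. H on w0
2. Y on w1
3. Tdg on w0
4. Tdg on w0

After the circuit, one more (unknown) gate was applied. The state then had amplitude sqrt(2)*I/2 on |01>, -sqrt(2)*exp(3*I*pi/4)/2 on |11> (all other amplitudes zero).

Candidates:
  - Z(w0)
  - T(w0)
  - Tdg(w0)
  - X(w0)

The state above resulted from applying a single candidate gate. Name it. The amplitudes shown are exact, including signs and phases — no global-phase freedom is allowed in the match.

It was Tdg(w0) that produced the state shown.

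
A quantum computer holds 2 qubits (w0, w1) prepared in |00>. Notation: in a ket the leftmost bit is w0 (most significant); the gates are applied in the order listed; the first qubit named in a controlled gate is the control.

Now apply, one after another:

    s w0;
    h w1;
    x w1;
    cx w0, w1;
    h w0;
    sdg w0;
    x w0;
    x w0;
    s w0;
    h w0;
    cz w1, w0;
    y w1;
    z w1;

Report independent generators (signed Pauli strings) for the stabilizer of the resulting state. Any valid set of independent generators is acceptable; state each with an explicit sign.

The stabilizer group can be generated by +IX, +ZI, among other valid generating sets. Key observation: steps 5-10 multiply out to the identity, so the circuit reduces to the remaining gates.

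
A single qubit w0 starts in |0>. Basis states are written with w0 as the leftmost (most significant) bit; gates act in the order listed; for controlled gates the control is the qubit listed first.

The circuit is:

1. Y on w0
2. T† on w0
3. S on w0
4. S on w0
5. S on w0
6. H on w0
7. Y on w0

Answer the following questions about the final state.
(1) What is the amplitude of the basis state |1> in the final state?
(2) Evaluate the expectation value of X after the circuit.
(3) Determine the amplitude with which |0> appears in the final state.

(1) |1> carries amplitude sqrt(2)*exp(I*pi/4)/2 in the final state.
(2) The observable X averages to 1.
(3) |0> carries amplitude sqrt(2)*exp(I*pi/4)/2 in the final state.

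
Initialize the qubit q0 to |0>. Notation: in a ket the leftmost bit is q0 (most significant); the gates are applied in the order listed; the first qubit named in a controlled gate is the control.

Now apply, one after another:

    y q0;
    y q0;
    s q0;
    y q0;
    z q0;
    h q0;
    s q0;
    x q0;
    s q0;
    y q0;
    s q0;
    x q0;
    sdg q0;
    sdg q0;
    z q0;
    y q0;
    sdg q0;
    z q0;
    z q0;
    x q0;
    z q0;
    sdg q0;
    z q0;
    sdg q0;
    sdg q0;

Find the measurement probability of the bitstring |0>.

Outcome |0> occurs with probability 1/2.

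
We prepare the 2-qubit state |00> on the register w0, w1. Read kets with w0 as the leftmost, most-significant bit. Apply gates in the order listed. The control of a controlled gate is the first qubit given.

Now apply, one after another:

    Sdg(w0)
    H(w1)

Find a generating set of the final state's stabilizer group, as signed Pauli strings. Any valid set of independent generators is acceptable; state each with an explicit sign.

The stabilizer group can be generated by +IX, +ZI, among other valid generating sets.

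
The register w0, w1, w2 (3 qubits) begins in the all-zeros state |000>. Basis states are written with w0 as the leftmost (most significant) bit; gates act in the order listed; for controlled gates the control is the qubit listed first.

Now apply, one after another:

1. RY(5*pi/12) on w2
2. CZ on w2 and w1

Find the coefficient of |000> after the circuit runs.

The final state's coefficient on |000> equals sqrt(6 - 3*sqrt(2))/4 + sqrt(sqrt(2) + 2)/4.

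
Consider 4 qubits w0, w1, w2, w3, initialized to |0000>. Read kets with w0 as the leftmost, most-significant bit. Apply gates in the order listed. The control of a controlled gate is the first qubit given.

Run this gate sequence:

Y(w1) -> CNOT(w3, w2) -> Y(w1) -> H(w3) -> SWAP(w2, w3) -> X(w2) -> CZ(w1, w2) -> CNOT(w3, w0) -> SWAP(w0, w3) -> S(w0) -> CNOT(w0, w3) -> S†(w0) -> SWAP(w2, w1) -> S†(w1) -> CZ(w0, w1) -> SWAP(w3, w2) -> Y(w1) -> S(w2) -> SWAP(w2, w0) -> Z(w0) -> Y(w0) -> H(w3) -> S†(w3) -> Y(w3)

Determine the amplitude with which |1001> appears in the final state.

The final state's coefficient on |1001> equals 1/2.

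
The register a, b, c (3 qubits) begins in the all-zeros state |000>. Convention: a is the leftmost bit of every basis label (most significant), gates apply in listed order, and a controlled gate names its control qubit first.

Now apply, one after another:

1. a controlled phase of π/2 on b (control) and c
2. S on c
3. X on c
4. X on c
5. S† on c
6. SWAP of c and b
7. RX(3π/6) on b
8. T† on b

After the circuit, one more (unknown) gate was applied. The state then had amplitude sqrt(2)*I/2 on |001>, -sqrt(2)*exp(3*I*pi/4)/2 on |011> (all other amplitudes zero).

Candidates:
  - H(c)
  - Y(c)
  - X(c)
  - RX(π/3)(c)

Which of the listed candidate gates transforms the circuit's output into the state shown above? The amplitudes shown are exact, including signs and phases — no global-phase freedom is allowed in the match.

It was Y(c) that produced the state shown. Key observation: gates 2-5 undo each other exactly, leaving only the rest of the circuit to track.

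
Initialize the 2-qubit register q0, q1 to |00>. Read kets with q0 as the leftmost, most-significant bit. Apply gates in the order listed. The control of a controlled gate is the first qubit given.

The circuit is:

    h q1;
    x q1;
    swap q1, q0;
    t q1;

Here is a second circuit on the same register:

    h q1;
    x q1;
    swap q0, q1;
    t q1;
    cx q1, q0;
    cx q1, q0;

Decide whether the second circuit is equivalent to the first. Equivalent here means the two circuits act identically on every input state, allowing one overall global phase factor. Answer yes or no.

Yes, they are equivalent — the unitaries differ by at most a global phase.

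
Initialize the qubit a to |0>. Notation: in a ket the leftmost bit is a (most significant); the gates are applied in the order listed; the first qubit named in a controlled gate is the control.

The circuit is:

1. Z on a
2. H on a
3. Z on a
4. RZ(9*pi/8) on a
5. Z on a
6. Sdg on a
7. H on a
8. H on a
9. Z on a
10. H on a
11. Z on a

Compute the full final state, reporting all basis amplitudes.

After the circuit, the state carries amplitude (-1 + exp(5*I*pi/8))*exp(7*I*pi/16)/2 on |0>, (1 + exp(5*I*pi/8))*exp(7*I*pi/16)/2 on |1>.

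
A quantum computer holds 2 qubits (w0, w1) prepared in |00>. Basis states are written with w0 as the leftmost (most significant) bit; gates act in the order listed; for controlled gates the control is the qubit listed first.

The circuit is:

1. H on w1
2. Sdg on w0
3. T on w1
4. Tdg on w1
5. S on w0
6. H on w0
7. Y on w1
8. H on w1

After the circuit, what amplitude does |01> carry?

|01> carries amplitude -sqrt(2)*I/2 in the final state.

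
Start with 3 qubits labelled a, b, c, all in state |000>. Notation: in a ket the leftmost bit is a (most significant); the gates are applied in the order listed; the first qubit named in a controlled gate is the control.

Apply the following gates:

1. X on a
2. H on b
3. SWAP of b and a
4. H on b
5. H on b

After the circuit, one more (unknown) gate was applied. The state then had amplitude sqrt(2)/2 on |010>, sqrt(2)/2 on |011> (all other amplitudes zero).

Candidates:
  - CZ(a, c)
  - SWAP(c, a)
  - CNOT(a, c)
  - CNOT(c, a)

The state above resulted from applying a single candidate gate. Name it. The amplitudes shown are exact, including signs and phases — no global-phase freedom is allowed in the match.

It was SWAP(c, a) that produced the state shown. Key observation: steps 4-5 multiply out to the identity, so the circuit reduces to the remaining gates.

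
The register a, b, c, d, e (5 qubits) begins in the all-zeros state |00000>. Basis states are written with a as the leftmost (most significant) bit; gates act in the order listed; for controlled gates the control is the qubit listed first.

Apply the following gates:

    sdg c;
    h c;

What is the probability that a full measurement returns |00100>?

A full measurement returns |00100> with probability 1/2.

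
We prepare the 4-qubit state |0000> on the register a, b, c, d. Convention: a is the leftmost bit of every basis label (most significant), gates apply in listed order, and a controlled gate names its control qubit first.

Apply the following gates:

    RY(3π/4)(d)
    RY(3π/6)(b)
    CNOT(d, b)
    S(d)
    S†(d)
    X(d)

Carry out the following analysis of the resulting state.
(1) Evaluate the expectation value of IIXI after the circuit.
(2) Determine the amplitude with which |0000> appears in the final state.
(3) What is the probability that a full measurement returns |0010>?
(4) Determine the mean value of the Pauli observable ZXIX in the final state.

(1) The expectation value of IIXI is 0.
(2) The final state's coefficient on |0000> equals sqrt(2*sqrt(2) + 4)/4.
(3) The probability of measuring |0010> is 0.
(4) In the final state, ZXIX has expectation sqrt(2)/2.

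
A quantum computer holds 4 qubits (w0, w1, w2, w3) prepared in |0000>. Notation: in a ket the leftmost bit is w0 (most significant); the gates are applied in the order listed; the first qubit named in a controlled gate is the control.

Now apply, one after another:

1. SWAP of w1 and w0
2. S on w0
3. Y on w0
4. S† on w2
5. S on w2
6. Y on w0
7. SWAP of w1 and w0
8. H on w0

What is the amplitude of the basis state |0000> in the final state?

|0000> carries amplitude sqrt(2)/2 in the final state. Key observation: steps 3-6 multiply out to the identity, so the circuit reduces to the remaining gates.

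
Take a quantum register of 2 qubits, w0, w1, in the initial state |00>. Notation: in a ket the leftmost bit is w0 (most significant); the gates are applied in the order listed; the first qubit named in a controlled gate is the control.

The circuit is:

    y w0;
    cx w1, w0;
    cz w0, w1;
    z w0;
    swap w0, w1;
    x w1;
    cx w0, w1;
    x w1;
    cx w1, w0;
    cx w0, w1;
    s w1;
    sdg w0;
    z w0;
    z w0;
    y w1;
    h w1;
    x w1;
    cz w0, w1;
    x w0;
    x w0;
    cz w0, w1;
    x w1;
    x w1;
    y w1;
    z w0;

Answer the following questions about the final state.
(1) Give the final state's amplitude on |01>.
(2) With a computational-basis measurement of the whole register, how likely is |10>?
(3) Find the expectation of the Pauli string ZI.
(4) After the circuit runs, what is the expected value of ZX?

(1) The amplitude on |01> is 0. Key observation: steps 17-22 multiply out to the identity, so the circuit reduces to the remaining gates.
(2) Outcome |10> occurs with probability 1/2.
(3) The expectation value of ZI is -1.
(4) The observable ZX averages to -1.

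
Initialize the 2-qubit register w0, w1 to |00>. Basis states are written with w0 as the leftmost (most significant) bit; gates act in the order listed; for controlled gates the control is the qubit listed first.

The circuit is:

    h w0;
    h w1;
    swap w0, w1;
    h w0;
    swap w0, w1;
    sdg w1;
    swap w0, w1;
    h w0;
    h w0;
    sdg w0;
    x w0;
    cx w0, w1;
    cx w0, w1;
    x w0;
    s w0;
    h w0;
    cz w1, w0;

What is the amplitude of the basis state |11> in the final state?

The final state's coefficient on |11> equals -1/2. Key observation: steps 9-16 multiply out to the identity, so the circuit reduces to the remaining gates.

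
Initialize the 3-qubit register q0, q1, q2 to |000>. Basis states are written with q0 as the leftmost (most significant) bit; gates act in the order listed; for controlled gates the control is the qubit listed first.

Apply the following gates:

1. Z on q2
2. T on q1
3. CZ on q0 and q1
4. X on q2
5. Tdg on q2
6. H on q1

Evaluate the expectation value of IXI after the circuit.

The observable IXI averages to 1.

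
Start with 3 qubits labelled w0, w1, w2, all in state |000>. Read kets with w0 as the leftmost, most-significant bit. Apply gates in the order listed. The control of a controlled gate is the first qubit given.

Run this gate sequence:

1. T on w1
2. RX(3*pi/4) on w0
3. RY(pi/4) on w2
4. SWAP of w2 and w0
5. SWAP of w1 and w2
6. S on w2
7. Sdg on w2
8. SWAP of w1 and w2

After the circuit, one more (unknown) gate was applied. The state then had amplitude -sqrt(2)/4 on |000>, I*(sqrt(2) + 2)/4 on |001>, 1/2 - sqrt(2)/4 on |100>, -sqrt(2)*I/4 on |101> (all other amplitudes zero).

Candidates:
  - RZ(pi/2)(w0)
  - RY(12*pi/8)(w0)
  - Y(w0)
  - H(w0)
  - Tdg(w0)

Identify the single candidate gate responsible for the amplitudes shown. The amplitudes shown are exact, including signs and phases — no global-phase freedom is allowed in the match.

The applied gate was RY(12*pi/8)(w0). Key observation: the block from step 5 through step 8 cancels to the identity and can be dropped.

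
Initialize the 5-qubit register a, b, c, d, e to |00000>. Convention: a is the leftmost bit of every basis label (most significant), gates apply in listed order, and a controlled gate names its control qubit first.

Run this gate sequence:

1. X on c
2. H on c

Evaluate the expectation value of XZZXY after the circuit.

The observable XZZXY averages to 0.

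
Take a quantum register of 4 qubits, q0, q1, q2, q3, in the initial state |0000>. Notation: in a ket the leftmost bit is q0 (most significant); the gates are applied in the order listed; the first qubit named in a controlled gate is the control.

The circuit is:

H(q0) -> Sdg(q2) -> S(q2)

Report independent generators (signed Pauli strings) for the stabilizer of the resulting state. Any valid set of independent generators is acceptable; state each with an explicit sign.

The final state is stabilized by the group generated by +XIII, +IZII, +IIZI, +IIIZ; other independent generating sets are equally valid.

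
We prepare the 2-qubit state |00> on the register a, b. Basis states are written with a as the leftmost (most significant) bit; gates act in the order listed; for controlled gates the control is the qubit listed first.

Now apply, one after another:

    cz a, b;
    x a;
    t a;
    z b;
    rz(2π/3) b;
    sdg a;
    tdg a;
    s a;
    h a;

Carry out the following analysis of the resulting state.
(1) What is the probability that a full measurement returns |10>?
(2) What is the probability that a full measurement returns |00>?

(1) The probability of measuring |10> is 1/2.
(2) The probability of measuring |00> is 1/2.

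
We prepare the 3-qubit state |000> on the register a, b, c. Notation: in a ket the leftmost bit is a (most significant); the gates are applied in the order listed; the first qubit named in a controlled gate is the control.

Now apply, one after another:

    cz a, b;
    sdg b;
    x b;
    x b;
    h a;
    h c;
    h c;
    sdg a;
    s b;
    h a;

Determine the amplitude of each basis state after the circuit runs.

The final amplitudes are 1/2 - I/2 on |000>, 1/2 + I/2 on |100>, and 0 on every other basis state.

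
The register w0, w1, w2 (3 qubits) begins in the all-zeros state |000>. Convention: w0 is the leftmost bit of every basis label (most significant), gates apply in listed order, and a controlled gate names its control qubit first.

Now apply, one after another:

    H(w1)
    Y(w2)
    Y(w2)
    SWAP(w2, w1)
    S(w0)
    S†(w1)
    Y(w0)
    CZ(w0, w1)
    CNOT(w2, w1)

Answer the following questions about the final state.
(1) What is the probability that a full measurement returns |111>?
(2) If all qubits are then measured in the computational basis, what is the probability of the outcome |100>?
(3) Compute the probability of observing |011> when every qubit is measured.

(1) Outcome |111> occurs with probability 1/2.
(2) A full measurement returns |100> with probability 1/2.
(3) The probability of measuring |011> is 0.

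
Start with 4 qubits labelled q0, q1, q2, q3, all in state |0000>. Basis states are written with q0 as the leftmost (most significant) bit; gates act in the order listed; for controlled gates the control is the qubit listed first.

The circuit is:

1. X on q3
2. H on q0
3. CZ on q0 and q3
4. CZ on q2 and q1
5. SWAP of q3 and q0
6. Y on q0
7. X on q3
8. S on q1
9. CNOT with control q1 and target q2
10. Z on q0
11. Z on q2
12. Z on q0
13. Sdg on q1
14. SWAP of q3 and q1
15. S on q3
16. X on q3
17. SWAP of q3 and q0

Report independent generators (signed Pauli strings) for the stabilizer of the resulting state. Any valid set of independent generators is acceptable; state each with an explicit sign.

One valid set of independent stabilizer generators is -IXII, -ZIII, +IIZI, +IIIZ (any independent generating set of the same group is equally correct).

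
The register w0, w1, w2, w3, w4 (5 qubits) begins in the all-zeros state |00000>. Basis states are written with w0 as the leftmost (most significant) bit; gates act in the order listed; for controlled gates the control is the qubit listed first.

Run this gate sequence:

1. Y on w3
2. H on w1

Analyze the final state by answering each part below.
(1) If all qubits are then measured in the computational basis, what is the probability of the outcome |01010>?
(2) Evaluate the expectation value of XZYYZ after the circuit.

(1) The probability of measuring |01010> is 1/2.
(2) The observable XZYYZ averages to 0.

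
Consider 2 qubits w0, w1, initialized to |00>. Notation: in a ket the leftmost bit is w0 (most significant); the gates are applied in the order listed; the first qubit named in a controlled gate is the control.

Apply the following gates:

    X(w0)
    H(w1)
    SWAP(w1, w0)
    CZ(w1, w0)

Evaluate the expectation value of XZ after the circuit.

In the final state, XZ has expectation 1.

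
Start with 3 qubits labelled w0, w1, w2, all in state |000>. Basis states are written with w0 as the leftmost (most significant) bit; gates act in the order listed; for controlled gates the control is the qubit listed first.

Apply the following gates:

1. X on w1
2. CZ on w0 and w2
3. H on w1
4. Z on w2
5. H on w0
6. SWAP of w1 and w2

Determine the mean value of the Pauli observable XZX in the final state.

The observable XZX averages to -1.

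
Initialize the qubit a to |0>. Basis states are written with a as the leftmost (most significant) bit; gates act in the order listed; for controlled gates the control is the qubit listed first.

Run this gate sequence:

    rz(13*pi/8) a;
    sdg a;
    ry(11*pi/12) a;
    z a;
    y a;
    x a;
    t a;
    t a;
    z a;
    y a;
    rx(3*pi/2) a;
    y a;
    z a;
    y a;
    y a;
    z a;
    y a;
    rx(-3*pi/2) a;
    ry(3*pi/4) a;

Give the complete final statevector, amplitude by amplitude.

The resulting statevector has amplitude sqrt(2)*exp(-5*I*pi/16)/8 + exp(-13*I*pi/16)/4 + sqrt(2)*exp(-13*I*pi/16)/8 - sqrt(3)*sqrt(1/2 - sqrt(2)/4)*sqrt(sqrt(2)/4 + 1/2)*exp(-13*I*pi/16)/2 - exp(-5*I*pi/16)/4 - sqrt(3)*sqrt(1/2 - sqrt(2)/4)*sqrt(sqrt(2)/4 + 1/2)*exp(-5*I*pi/16)/2 on |0>, sqrt(3)*exp(-13*I*pi/16)/4 - sqrt(1/2 - sqrt(2)/4)*sqrt(sqrt(2)/4 + 1/2)*exp(-13*I*pi/16)/2 - sqrt(1/2 - sqrt(2)/4)*sqrt(sqrt(2)/4 + 1/2)*exp(-5*I*pi/16)/2 - sqrt(6)*exp(-13*I*pi/16)/8 - sqrt(6)*exp(-5*I*pi/16)/8 - sqrt(3)*exp(-5*I*pi/16)/4 on |1>.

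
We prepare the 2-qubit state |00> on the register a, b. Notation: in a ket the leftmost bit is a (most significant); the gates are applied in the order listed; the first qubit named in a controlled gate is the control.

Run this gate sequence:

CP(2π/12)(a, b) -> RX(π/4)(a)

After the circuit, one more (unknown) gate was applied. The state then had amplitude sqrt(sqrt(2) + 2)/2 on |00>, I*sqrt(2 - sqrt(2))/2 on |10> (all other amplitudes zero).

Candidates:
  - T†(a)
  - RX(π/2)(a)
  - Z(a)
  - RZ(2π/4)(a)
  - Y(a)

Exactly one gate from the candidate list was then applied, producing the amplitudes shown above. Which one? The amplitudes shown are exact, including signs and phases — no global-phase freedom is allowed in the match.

The unique candidate consistent with the amplitudes is Z(a).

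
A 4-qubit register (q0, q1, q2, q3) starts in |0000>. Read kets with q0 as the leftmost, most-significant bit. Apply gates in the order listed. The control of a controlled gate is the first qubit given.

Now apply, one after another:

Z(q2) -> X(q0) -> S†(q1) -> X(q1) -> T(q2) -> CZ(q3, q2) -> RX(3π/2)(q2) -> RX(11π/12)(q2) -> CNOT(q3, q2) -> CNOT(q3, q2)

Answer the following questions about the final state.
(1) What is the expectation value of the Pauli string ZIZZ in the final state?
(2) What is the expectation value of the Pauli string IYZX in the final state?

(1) The observable ZIZZ averages to -sqrt(6)/4 + sqrt(2)/4.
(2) In the final state, IYZX has expectation 0.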